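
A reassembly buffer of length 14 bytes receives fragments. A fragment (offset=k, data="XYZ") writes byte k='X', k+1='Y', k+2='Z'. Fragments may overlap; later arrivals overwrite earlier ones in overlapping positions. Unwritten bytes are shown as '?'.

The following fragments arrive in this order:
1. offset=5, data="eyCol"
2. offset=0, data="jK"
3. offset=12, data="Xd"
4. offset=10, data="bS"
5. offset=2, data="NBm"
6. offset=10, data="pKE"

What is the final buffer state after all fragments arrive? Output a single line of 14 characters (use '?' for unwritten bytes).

Fragment 1: offset=5 data="eyCol" -> buffer=?????eyCol????
Fragment 2: offset=0 data="jK" -> buffer=jK???eyCol????
Fragment 3: offset=12 data="Xd" -> buffer=jK???eyCol??Xd
Fragment 4: offset=10 data="bS" -> buffer=jK???eyColbSXd
Fragment 5: offset=2 data="NBm" -> buffer=jKNBmeyColbSXd
Fragment 6: offset=10 data="pKE" -> buffer=jKNBmeyColpKEd

Answer: jKNBmeyColpKEd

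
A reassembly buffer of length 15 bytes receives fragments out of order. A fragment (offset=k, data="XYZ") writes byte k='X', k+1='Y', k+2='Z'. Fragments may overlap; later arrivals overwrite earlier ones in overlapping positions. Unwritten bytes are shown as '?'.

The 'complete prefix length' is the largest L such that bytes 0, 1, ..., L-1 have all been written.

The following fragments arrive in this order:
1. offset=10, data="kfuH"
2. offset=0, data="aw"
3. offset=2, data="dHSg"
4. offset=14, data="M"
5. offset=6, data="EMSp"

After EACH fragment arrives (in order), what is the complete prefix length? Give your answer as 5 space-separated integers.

Answer: 0 2 6 6 15

Derivation:
Fragment 1: offset=10 data="kfuH" -> buffer=??????????kfuH? -> prefix_len=0
Fragment 2: offset=0 data="aw" -> buffer=aw????????kfuH? -> prefix_len=2
Fragment 3: offset=2 data="dHSg" -> buffer=awdHSg????kfuH? -> prefix_len=6
Fragment 4: offset=14 data="M" -> buffer=awdHSg????kfuHM -> prefix_len=6
Fragment 5: offset=6 data="EMSp" -> buffer=awdHSgEMSpkfuHM -> prefix_len=15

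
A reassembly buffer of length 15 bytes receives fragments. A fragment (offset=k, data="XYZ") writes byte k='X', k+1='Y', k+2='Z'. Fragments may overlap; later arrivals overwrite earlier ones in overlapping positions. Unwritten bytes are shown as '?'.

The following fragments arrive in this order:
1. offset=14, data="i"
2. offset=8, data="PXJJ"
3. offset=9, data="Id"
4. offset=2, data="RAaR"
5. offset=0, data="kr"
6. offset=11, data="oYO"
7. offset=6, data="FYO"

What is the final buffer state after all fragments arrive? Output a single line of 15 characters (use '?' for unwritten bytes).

Answer: krRAaRFYOIdoYOi

Derivation:
Fragment 1: offset=14 data="i" -> buffer=??????????????i
Fragment 2: offset=8 data="PXJJ" -> buffer=????????PXJJ??i
Fragment 3: offset=9 data="Id" -> buffer=????????PIdJ??i
Fragment 4: offset=2 data="RAaR" -> buffer=??RAaR??PIdJ??i
Fragment 5: offset=0 data="kr" -> buffer=krRAaR??PIdJ??i
Fragment 6: offset=11 data="oYO" -> buffer=krRAaR??PIdoYOi
Fragment 7: offset=6 data="FYO" -> buffer=krRAaRFYOIdoYOi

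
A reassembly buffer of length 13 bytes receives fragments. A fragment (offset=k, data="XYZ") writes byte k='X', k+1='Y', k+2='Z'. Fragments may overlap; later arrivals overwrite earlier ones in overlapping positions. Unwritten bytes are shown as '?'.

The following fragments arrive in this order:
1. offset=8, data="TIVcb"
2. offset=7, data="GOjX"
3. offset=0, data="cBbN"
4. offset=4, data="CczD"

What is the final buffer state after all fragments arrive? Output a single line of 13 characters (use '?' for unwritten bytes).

Answer: cBbNCczDOjXcb

Derivation:
Fragment 1: offset=8 data="TIVcb" -> buffer=????????TIVcb
Fragment 2: offset=7 data="GOjX" -> buffer=???????GOjXcb
Fragment 3: offset=0 data="cBbN" -> buffer=cBbN???GOjXcb
Fragment 4: offset=4 data="CczD" -> buffer=cBbNCczDOjXcb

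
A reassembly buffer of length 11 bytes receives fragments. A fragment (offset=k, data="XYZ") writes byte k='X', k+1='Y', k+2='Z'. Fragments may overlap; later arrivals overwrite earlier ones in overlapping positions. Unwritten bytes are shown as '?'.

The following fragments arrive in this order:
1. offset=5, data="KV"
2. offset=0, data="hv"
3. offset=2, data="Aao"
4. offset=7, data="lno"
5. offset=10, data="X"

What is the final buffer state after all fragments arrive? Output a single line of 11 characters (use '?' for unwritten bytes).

Answer: hvAaoKVlnoX

Derivation:
Fragment 1: offset=5 data="KV" -> buffer=?????KV????
Fragment 2: offset=0 data="hv" -> buffer=hv???KV????
Fragment 3: offset=2 data="Aao" -> buffer=hvAaoKV????
Fragment 4: offset=7 data="lno" -> buffer=hvAaoKVlno?
Fragment 5: offset=10 data="X" -> buffer=hvAaoKVlnoX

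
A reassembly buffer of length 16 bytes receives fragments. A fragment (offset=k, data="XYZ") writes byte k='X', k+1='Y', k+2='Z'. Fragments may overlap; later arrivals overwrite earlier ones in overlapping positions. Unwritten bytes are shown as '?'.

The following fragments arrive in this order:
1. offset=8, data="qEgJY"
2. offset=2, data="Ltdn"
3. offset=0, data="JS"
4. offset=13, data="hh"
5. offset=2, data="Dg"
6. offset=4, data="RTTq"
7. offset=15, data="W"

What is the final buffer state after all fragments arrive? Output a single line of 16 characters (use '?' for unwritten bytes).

Fragment 1: offset=8 data="qEgJY" -> buffer=????????qEgJY???
Fragment 2: offset=2 data="Ltdn" -> buffer=??Ltdn??qEgJY???
Fragment 3: offset=0 data="JS" -> buffer=JSLtdn??qEgJY???
Fragment 4: offset=13 data="hh" -> buffer=JSLtdn??qEgJYhh?
Fragment 5: offset=2 data="Dg" -> buffer=JSDgdn??qEgJYhh?
Fragment 6: offset=4 data="RTTq" -> buffer=JSDgRTTqqEgJYhh?
Fragment 7: offset=15 data="W" -> buffer=JSDgRTTqqEgJYhhW

Answer: JSDgRTTqqEgJYhhW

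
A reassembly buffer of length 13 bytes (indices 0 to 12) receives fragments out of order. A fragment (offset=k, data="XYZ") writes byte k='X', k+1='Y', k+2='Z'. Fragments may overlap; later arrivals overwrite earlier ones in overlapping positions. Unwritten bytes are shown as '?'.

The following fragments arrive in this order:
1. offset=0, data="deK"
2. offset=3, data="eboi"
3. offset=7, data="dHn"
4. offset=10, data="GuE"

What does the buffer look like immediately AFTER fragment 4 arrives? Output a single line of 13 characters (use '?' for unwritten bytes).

Fragment 1: offset=0 data="deK" -> buffer=deK??????????
Fragment 2: offset=3 data="eboi" -> buffer=deKeboi??????
Fragment 3: offset=7 data="dHn" -> buffer=deKeboidHn???
Fragment 4: offset=10 data="GuE" -> buffer=deKeboidHnGuE

Answer: deKeboidHnGuE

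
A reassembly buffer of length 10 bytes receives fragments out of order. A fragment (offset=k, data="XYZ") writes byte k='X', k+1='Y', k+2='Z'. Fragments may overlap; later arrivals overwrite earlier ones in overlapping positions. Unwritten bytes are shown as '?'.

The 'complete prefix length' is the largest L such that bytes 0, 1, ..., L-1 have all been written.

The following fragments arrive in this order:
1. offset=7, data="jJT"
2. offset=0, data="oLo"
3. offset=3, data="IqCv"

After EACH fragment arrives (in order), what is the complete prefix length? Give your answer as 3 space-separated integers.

Fragment 1: offset=7 data="jJT" -> buffer=???????jJT -> prefix_len=0
Fragment 2: offset=0 data="oLo" -> buffer=oLo????jJT -> prefix_len=3
Fragment 3: offset=3 data="IqCv" -> buffer=oLoIqCvjJT -> prefix_len=10

Answer: 0 3 10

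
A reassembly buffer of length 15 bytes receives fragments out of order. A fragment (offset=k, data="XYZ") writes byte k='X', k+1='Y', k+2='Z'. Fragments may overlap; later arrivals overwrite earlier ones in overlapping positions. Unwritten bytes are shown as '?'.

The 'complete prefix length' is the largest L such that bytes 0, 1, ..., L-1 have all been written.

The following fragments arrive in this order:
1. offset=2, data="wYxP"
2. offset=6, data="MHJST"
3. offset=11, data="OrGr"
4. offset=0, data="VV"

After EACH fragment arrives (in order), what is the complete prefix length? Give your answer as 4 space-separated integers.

Answer: 0 0 0 15

Derivation:
Fragment 1: offset=2 data="wYxP" -> buffer=??wYxP????????? -> prefix_len=0
Fragment 2: offset=6 data="MHJST" -> buffer=??wYxPMHJST???? -> prefix_len=0
Fragment 3: offset=11 data="OrGr" -> buffer=??wYxPMHJSTOrGr -> prefix_len=0
Fragment 4: offset=0 data="VV" -> buffer=VVwYxPMHJSTOrGr -> prefix_len=15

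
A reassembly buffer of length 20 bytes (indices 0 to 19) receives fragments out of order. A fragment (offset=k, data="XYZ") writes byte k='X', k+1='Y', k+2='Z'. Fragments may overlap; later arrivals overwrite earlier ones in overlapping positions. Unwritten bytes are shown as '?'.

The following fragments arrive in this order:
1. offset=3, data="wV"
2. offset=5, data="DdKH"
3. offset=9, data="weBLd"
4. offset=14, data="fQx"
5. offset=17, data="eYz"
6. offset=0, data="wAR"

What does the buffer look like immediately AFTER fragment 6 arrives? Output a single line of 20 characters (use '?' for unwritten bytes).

Fragment 1: offset=3 data="wV" -> buffer=???wV???????????????
Fragment 2: offset=5 data="DdKH" -> buffer=???wVDdKH???????????
Fragment 3: offset=9 data="weBLd" -> buffer=???wVDdKHweBLd??????
Fragment 4: offset=14 data="fQx" -> buffer=???wVDdKHweBLdfQx???
Fragment 5: offset=17 data="eYz" -> buffer=???wVDdKHweBLdfQxeYz
Fragment 6: offset=0 data="wAR" -> buffer=wARwVDdKHweBLdfQxeYz

Answer: wARwVDdKHweBLdfQxeYz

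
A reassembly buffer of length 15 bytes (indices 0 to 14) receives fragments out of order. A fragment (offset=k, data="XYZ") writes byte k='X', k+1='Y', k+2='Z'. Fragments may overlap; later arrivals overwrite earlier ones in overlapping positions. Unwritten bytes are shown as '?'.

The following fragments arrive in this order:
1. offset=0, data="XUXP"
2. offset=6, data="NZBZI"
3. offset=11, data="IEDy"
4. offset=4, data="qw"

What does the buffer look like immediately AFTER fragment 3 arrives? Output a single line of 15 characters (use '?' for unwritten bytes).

Fragment 1: offset=0 data="XUXP" -> buffer=XUXP???????????
Fragment 2: offset=6 data="NZBZI" -> buffer=XUXP??NZBZI????
Fragment 3: offset=11 data="IEDy" -> buffer=XUXP??NZBZIIEDy

Answer: XUXP??NZBZIIEDy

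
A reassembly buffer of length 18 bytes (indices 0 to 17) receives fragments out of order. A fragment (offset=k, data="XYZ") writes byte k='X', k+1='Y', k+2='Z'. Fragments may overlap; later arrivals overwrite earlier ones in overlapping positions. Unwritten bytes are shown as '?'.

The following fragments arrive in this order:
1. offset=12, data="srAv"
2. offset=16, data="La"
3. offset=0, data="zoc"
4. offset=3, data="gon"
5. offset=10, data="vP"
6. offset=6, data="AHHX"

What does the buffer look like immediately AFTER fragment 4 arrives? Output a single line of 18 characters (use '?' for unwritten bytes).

Fragment 1: offset=12 data="srAv" -> buffer=????????????srAv??
Fragment 2: offset=16 data="La" -> buffer=????????????srAvLa
Fragment 3: offset=0 data="zoc" -> buffer=zoc?????????srAvLa
Fragment 4: offset=3 data="gon" -> buffer=zocgon??????srAvLa

Answer: zocgon??????srAvLa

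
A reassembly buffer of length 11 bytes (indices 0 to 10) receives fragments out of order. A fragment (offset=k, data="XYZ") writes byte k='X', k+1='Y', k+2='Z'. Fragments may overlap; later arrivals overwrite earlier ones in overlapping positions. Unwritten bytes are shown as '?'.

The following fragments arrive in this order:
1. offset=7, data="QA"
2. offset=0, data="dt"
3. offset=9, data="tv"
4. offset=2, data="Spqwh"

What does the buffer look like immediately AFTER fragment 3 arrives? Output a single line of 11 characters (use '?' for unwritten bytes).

Fragment 1: offset=7 data="QA" -> buffer=???????QA??
Fragment 2: offset=0 data="dt" -> buffer=dt?????QA??
Fragment 3: offset=9 data="tv" -> buffer=dt?????QAtv

Answer: dt?????QAtv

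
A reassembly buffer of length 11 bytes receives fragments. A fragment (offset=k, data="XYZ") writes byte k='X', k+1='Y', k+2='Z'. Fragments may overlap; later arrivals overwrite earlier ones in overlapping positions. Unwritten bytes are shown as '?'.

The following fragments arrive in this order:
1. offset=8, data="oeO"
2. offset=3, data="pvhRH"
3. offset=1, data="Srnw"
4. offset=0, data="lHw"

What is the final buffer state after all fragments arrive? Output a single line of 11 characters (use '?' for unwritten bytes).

Answer: lHwnwhRHoeO

Derivation:
Fragment 1: offset=8 data="oeO" -> buffer=????????oeO
Fragment 2: offset=3 data="pvhRH" -> buffer=???pvhRHoeO
Fragment 3: offset=1 data="Srnw" -> buffer=?SrnwhRHoeO
Fragment 4: offset=0 data="lHw" -> buffer=lHwnwhRHoeO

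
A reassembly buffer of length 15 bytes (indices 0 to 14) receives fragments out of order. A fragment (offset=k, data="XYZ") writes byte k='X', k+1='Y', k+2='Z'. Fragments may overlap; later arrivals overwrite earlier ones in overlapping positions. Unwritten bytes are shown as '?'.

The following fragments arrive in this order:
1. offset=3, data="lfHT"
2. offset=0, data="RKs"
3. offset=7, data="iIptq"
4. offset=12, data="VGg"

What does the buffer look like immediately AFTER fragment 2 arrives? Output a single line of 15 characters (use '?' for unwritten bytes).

Fragment 1: offset=3 data="lfHT" -> buffer=???lfHT????????
Fragment 2: offset=0 data="RKs" -> buffer=RKslfHT????????

Answer: RKslfHT????????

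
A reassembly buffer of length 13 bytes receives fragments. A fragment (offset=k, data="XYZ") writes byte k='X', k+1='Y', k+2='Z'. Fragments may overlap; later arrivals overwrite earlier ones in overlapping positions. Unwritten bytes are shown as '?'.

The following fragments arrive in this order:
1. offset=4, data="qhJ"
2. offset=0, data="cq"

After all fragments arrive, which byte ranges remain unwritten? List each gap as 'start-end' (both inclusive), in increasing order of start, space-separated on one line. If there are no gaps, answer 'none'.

Answer: 2-3 7-12

Derivation:
Fragment 1: offset=4 len=3
Fragment 2: offset=0 len=2
Gaps: 2-3 7-12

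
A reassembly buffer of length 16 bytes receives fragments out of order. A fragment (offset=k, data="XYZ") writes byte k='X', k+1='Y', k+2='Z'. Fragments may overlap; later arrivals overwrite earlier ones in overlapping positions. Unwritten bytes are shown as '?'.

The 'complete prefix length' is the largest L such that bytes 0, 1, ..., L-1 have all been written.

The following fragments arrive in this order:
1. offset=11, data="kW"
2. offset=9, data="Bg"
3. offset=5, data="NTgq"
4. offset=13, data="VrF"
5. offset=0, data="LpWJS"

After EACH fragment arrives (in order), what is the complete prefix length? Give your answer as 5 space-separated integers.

Answer: 0 0 0 0 16

Derivation:
Fragment 1: offset=11 data="kW" -> buffer=???????????kW??? -> prefix_len=0
Fragment 2: offset=9 data="Bg" -> buffer=?????????BgkW??? -> prefix_len=0
Fragment 3: offset=5 data="NTgq" -> buffer=?????NTgqBgkW??? -> prefix_len=0
Fragment 4: offset=13 data="VrF" -> buffer=?????NTgqBgkWVrF -> prefix_len=0
Fragment 5: offset=0 data="LpWJS" -> buffer=LpWJSNTgqBgkWVrF -> prefix_len=16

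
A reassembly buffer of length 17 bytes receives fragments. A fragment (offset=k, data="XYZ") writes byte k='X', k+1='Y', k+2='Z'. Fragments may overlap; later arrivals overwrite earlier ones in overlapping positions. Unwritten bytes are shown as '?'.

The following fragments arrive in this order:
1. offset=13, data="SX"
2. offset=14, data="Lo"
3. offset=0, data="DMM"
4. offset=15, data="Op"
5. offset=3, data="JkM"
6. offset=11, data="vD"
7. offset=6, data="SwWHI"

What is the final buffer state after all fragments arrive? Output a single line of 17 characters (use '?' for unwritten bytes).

Answer: DMMJkMSwWHIvDSLOp

Derivation:
Fragment 1: offset=13 data="SX" -> buffer=?????????????SX??
Fragment 2: offset=14 data="Lo" -> buffer=?????????????SLo?
Fragment 3: offset=0 data="DMM" -> buffer=DMM??????????SLo?
Fragment 4: offset=15 data="Op" -> buffer=DMM??????????SLOp
Fragment 5: offset=3 data="JkM" -> buffer=DMMJkM???????SLOp
Fragment 6: offset=11 data="vD" -> buffer=DMMJkM?????vDSLOp
Fragment 7: offset=6 data="SwWHI" -> buffer=DMMJkMSwWHIvDSLOp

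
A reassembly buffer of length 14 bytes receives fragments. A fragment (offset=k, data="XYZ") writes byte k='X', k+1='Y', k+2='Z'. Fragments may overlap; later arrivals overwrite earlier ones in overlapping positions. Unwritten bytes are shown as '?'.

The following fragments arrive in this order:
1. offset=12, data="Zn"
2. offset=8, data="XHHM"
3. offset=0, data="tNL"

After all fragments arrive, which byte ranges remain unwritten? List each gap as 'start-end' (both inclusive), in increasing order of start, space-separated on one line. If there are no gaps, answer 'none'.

Fragment 1: offset=12 len=2
Fragment 2: offset=8 len=4
Fragment 3: offset=0 len=3
Gaps: 3-7

Answer: 3-7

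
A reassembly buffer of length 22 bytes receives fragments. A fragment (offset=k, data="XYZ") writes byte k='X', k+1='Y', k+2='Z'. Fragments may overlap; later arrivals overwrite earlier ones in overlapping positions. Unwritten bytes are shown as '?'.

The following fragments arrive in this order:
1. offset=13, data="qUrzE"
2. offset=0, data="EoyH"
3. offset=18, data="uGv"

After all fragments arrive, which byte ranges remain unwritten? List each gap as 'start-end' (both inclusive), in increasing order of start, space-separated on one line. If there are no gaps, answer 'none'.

Answer: 4-12 21-21

Derivation:
Fragment 1: offset=13 len=5
Fragment 2: offset=0 len=4
Fragment 3: offset=18 len=3
Gaps: 4-12 21-21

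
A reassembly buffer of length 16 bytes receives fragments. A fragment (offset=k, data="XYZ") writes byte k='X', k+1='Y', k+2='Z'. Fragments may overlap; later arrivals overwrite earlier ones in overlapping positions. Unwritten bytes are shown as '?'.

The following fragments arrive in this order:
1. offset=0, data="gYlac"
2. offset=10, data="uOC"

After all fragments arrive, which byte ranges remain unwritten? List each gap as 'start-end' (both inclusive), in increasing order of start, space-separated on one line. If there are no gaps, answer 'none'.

Answer: 5-9 13-15

Derivation:
Fragment 1: offset=0 len=5
Fragment 2: offset=10 len=3
Gaps: 5-9 13-15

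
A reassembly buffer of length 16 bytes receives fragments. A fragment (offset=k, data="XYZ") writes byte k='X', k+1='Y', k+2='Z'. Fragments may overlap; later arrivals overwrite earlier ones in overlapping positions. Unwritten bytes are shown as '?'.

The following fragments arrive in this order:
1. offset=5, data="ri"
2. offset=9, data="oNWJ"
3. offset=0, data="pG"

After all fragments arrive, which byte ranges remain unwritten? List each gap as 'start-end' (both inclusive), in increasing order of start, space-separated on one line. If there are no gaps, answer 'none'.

Answer: 2-4 7-8 13-15

Derivation:
Fragment 1: offset=5 len=2
Fragment 2: offset=9 len=4
Fragment 3: offset=0 len=2
Gaps: 2-4 7-8 13-15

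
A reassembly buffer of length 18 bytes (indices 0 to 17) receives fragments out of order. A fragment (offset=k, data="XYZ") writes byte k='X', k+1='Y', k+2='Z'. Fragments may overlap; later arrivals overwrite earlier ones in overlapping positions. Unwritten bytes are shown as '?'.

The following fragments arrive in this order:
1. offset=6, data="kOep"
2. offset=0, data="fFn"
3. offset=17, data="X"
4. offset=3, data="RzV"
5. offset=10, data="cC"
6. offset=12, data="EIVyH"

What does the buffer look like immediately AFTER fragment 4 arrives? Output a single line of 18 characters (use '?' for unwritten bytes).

Answer: fFnRzVkOep???????X

Derivation:
Fragment 1: offset=6 data="kOep" -> buffer=??????kOep????????
Fragment 2: offset=0 data="fFn" -> buffer=fFn???kOep????????
Fragment 3: offset=17 data="X" -> buffer=fFn???kOep???????X
Fragment 4: offset=3 data="RzV" -> buffer=fFnRzVkOep???????X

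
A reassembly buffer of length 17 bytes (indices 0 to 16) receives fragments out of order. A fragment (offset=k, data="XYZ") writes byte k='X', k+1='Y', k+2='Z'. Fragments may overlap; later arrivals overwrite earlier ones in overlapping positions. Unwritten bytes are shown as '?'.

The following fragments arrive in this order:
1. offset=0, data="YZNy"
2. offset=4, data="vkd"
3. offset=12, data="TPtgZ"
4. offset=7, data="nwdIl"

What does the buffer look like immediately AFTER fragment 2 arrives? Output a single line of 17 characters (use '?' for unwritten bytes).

Fragment 1: offset=0 data="YZNy" -> buffer=YZNy?????????????
Fragment 2: offset=4 data="vkd" -> buffer=YZNyvkd??????????

Answer: YZNyvkd??????????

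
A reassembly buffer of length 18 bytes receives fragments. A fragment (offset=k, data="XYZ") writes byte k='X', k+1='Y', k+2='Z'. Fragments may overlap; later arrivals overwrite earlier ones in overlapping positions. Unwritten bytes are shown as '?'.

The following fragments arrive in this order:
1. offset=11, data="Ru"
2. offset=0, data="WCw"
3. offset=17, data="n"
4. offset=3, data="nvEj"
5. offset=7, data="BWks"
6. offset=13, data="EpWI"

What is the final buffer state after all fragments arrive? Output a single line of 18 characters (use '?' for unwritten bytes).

Fragment 1: offset=11 data="Ru" -> buffer=???????????Ru?????
Fragment 2: offset=0 data="WCw" -> buffer=WCw????????Ru?????
Fragment 3: offset=17 data="n" -> buffer=WCw????????Ru????n
Fragment 4: offset=3 data="nvEj" -> buffer=WCwnvEj????Ru????n
Fragment 5: offset=7 data="BWks" -> buffer=WCwnvEjBWksRu????n
Fragment 6: offset=13 data="EpWI" -> buffer=WCwnvEjBWksRuEpWIn

Answer: WCwnvEjBWksRuEpWIn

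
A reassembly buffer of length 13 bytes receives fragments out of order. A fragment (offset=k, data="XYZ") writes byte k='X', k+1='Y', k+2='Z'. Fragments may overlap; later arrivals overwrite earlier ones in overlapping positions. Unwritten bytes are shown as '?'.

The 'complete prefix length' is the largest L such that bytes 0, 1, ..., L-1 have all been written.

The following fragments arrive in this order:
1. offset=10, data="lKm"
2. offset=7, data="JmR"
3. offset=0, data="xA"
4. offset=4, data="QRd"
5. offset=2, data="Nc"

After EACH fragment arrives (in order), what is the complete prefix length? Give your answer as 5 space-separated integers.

Fragment 1: offset=10 data="lKm" -> buffer=??????????lKm -> prefix_len=0
Fragment 2: offset=7 data="JmR" -> buffer=???????JmRlKm -> prefix_len=0
Fragment 3: offset=0 data="xA" -> buffer=xA?????JmRlKm -> prefix_len=2
Fragment 4: offset=4 data="QRd" -> buffer=xA??QRdJmRlKm -> prefix_len=2
Fragment 5: offset=2 data="Nc" -> buffer=xANcQRdJmRlKm -> prefix_len=13

Answer: 0 0 2 2 13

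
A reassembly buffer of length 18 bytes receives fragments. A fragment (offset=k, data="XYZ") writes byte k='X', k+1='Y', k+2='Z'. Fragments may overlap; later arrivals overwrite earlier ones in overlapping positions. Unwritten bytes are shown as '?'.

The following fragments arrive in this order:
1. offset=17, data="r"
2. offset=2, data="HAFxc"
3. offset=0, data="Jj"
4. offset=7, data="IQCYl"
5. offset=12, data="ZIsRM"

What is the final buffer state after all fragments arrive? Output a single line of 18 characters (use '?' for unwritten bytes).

Fragment 1: offset=17 data="r" -> buffer=?????????????????r
Fragment 2: offset=2 data="HAFxc" -> buffer=??HAFxc??????????r
Fragment 3: offset=0 data="Jj" -> buffer=JjHAFxc??????????r
Fragment 4: offset=7 data="IQCYl" -> buffer=JjHAFxcIQCYl?????r
Fragment 5: offset=12 data="ZIsRM" -> buffer=JjHAFxcIQCYlZIsRMr

Answer: JjHAFxcIQCYlZIsRMr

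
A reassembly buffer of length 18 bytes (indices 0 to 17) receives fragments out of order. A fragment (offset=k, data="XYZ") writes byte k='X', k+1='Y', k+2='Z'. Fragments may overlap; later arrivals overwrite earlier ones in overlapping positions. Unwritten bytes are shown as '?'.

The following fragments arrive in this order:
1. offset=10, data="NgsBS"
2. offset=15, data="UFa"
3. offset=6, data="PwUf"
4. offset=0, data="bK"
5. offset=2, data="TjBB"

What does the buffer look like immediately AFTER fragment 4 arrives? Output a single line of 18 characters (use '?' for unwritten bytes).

Answer: bK????PwUfNgsBSUFa

Derivation:
Fragment 1: offset=10 data="NgsBS" -> buffer=??????????NgsBS???
Fragment 2: offset=15 data="UFa" -> buffer=??????????NgsBSUFa
Fragment 3: offset=6 data="PwUf" -> buffer=??????PwUfNgsBSUFa
Fragment 4: offset=0 data="bK" -> buffer=bK????PwUfNgsBSUFa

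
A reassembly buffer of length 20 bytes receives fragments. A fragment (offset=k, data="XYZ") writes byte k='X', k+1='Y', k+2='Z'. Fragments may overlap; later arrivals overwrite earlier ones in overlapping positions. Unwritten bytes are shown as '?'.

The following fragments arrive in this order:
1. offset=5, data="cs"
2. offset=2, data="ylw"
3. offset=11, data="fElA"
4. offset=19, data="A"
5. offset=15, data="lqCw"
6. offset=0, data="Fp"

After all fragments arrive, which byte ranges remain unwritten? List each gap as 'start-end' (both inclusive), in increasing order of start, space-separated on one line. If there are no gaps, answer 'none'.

Answer: 7-10

Derivation:
Fragment 1: offset=5 len=2
Fragment 2: offset=2 len=3
Fragment 3: offset=11 len=4
Fragment 4: offset=19 len=1
Fragment 5: offset=15 len=4
Fragment 6: offset=0 len=2
Gaps: 7-10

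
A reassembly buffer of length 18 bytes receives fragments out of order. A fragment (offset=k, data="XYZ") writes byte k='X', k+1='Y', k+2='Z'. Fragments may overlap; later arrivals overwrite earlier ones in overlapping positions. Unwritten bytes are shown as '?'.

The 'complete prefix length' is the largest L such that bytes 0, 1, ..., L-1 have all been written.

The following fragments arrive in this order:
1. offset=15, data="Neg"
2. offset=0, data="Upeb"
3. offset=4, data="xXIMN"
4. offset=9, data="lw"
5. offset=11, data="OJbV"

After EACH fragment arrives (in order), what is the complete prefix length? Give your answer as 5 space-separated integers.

Answer: 0 4 9 11 18

Derivation:
Fragment 1: offset=15 data="Neg" -> buffer=???????????????Neg -> prefix_len=0
Fragment 2: offset=0 data="Upeb" -> buffer=Upeb???????????Neg -> prefix_len=4
Fragment 3: offset=4 data="xXIMN" -> buffer=UpebxXIMN??????Neg -> prefix_len=9
Fragment 4: offset=9 data="lw" -> buffer=UpebxXIMNlw????Neg -> prefix_len=11
Fragment 5: offset=11 data="OJbV" -> buffer=UpebxXIMNlwOJbVNeg -> prefix_len=18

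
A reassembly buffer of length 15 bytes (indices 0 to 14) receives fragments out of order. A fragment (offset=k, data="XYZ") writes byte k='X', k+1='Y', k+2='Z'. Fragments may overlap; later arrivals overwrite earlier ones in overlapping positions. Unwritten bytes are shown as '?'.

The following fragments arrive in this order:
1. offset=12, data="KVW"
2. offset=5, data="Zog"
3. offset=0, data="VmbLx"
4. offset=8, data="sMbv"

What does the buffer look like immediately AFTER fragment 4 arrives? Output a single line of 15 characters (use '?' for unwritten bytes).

Answer: VmbLxZogsMbvKVW

Derivation:
Fragment 1: offset=12 data="KVW" -> buffer=????????????KVW
Fragment 2: offset=5 data="Zog" -> buffer=?????Zog????KVW
Fragment 3: offset=0 data="VmbLx" -> buffer=VmbLxZog????KVW
Fragment 4: offset=8 data="sMbv" -> buffer=VmbLxZogsMbvKVW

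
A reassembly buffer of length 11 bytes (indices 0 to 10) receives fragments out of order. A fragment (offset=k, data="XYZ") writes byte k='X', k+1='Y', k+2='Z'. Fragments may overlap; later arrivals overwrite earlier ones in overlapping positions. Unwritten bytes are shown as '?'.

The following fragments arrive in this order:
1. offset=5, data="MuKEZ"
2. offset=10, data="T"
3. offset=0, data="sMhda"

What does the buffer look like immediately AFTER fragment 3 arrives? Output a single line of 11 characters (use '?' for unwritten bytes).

Answer: sMhdaMuKEZT

Derivation:
Fragment 1: offset=5 data="MuKEZ" -> buffer=?????MuKEZ?
Fragment 2: offset=10 data="T" -> buffer=?????MuKEZT
Fragment 3: offset=0 data="sMhda" -> buffer=sMhdaMuKEZT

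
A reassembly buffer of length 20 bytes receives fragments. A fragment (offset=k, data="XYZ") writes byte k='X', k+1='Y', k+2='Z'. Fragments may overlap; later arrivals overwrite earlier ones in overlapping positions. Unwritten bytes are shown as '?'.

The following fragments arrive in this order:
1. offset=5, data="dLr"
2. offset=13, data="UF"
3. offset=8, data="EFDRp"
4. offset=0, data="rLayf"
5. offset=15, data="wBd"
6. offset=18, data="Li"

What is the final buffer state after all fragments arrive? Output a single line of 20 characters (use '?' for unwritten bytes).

Fragment 1: offset=5 data="dLr" -> buffer=?????dLr????????????
Fragment 2: offset=13 data="UF" -> buffer=?????dLr?????UF?????
Fragment 3: offset=8 data="EFDRp" -> buffer=?????dLrEFDRpUF?????
Fragment 4: offset=0 data="rLayf" -> buffer=rLayfdLrEFDRpUF?????
Fragment 5: offset=15 data="wBd" -> buffer=rLayfdLrEFDRpUFwBd??
Fragment 6: offset=18 data="Li" -> buffer=rLayfdLrEFDRpUFwBdLi

Answer: rLayfdLrEFDRpUFwBdLi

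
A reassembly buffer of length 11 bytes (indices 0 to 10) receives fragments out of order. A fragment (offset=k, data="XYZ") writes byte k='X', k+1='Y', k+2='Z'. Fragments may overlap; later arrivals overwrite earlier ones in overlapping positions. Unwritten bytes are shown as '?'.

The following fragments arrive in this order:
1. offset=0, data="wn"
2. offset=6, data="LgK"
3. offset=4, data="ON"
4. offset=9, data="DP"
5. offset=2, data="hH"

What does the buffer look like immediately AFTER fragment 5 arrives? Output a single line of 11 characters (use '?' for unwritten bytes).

Answer: wnhHONLgKDP

Derivation:
Fragment 1: offset=0 data="wn" -> buffer=wn?????????
Fragment 2: offset=6 data="LgK" -> buffer=wn????LgK??
Fragment 3: offset=4 data="ON" -> buffer=wn??ONLgK??
Fragment 4: offset=9 data="DP" -> buffer=wn??ONLgKDP
Fragment 5: offset=2 data="hH" -> buffer=wnhHONLgKDP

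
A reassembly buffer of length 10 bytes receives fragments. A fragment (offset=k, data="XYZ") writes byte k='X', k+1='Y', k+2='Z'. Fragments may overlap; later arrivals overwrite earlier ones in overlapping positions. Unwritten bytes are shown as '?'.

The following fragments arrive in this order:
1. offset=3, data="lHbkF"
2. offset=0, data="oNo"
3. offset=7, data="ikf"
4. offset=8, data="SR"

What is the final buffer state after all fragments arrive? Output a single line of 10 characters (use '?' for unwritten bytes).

Answer: oNolHbkiSR

Derivation:
Fragment 1: offset=3 data="lHbkF" -> buffer=???lHbkF??
Fragment 2: offset=0 data="oNo" -> buffer=oNolHbkF??
Fragment 3: offset=7 data="ikf" -> buffer=oNolHbkikf
Fragment 4: offset=8 data="SR" -> buffer=oNolHbkiSR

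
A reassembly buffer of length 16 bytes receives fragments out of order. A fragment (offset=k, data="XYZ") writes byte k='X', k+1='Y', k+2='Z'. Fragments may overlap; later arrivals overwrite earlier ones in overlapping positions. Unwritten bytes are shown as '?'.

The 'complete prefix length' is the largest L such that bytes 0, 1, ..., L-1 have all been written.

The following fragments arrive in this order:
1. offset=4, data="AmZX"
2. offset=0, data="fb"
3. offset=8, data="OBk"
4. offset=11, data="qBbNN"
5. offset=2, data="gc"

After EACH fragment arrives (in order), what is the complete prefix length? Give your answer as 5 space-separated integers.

Fragment 1: offset=4 data="AmZX" -> buffer=????AmZX???????? -> prefix_len=0
Fragment 2: offset=0 data="fb" -> buffer=fb??AmZX???????? -> prefix_len=2
Fragment 3: offset=8 data="OBk" -> buffer=fb??AmZXOBk????? -> prefix_len=2
Fragment 4: offset=11 data="qBbNN" -> buffer=fb??AmZXOBkqBbNN -> prefix_len=2
Fragment 5: offset=2 data="gc" -> buffer=fbgcAmZXOBkqBbNN -> prefix_len=16

Answer: 0 2 2 2 16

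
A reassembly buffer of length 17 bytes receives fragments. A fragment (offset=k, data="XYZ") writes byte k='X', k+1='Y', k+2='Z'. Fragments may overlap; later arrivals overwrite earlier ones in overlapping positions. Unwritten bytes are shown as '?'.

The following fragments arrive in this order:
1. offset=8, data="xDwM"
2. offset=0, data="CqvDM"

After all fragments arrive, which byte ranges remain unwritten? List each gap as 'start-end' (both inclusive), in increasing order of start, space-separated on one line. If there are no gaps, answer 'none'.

Answer: 5-7 12-16

Derivation:
Fragment 1: offset=8 len=4
Fragment 2: offset=0 len=5
Gaps: 5-7 12-16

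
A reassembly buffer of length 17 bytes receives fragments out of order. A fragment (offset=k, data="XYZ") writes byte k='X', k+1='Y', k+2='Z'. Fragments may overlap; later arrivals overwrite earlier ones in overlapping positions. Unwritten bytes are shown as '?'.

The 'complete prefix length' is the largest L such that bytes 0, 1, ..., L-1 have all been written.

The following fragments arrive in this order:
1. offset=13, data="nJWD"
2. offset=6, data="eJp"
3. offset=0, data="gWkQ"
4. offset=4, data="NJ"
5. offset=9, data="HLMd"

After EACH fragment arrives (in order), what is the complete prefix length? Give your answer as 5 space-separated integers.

Fragment 1: offset=13 data="nJWD" -> buffer=?????????????nJWD -> prefix_len=0
Fragment 2: offset=6 data="eJp" -> buffer=??????eJp????nJWD -> prefix_len=0
Fragment 3: offset=0 data="gWkQ" -> buffer=gWkQ??eJp????nJWD -> prefix_len=4
Fragment 4: offset=4 data="NJ" -> buffer=gWkQNJeJp????nJWD -> prefix_len=9
Fragment 5: offset=9 data="HLMd" -> buffer=gWkQNJeJpHLMdnJWD -> prefix_len=17

Answer: 0 0 4 9 17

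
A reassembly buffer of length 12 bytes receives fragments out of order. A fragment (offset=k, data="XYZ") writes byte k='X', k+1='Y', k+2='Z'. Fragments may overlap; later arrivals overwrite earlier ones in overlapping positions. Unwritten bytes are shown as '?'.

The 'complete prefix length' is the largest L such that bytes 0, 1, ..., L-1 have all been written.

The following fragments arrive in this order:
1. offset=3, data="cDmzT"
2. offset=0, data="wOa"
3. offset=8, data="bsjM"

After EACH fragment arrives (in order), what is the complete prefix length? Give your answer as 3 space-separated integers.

Answer: 0 8 12

Derivation:
Fragment 1: offset=3 data="cDmzT" -> buffer=???cDmzT???? -> prefix_len=0
Fragment 2: offset=0 data="wOa" -> buffer=wOacDmzT???? -> prefix_len=8
Fragment 3: offset=8 data="bsjM" -> buffer=wOacDmzTbsjM -> prefix_len=12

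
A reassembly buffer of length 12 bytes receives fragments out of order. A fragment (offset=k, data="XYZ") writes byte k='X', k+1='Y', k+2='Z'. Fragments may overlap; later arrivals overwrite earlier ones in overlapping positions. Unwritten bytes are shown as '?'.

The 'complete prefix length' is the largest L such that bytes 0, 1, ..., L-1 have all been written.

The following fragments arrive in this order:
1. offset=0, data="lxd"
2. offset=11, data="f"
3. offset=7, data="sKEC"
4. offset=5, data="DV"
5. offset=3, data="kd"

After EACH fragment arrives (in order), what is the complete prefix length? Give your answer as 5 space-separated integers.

Answer: 3 3 3 3 12

Derivation:
Fragment 1: offset=0 data="lxd" -> buffer=lxd????????? -> prefix_len=3
Fragment 2: offset=11 data="f" -> buffer=lxd????????f -> prefix_len=3
Fragment 3: offset=7 data="sKEC" -> buffer=lxd????sKECf -> prefix_len=3
Fragment 4: offset=5 data="DV" -> buffer=lxd??DVsKECf -> prefix_len=3
Fragment 5: offset=3 data="kd" -> buffer=lxdkdDVsKECf -> prefix_len=12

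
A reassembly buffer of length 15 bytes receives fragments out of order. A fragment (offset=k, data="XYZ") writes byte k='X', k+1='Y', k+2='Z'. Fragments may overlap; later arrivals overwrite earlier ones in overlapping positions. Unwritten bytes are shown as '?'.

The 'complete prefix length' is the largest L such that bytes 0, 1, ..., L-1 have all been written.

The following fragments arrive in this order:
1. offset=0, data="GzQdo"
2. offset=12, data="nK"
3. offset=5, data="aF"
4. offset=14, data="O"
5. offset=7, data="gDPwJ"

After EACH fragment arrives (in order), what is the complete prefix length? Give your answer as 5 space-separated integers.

Fragment 1: offset=0 data="GzQdo" -> buffer=GzQdo?????????? -> prefix_len=5
Fragment 2: offset=12 data="nK" -> buffer=GzQdo???????nK? -> prefix_len=5
Fragment 3: offset=5 data="aF" -> buffer=GzQdoaF?????nK? -> prefix_len=7
Fragment 4: offset=14 data="O" -> buffer=GzQdoaF?????nKO -> prefix_len=7
Fragment 5: offset=7 data="gDPwJ" -> buffer=GzQdoaFgDPwJnKO -> prefix_len=15

Answer: 5 5 7 7 15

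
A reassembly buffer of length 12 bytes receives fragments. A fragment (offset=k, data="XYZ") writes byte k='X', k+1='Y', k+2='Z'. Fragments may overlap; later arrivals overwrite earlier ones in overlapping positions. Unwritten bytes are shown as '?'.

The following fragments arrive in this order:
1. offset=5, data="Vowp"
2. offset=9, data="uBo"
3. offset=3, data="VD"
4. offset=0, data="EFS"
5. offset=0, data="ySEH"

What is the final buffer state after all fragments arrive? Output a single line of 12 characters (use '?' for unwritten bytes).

Answer: ySEHDVowpuBo

Derivation:
Fragment 1: offset=5 data="Vowp" -> buffer=?????Vowp???
Fragment 2: offset=9 data="uBo" -> buffer=?????VowpuBo
Fragment 3: offset=3 data="VD" -> buffer=???VDVowpuBo
Fragment 4: offset=0 data="EFS" -> buffer=EFSVDVowpuBo
Fragment 5: offset=0 data="ySEH" -> buffer=ySEHDVowpuBo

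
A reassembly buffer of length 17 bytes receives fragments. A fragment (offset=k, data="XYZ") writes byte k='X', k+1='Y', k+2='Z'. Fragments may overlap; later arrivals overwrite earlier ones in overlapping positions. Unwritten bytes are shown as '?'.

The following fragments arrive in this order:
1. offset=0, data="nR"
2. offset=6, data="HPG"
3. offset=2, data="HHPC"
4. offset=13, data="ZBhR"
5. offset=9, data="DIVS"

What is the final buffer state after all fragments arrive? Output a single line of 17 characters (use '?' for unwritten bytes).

Fragment 1: offset=0 data="nR" -> buffer=nR???????????????
Fragment 2: offset=6 data="HPG" -> buffer=nR????HPG????????
Fragment 3: offset=2 data="HHPC" -> buffer=nRHHPCHPG????????
Fragment 4: offset=13 data="ZBhR" -> buffer=nRHHPCHPG????ZBhR
Fragment 5: offset=9 data="DIVS" -> buffer=nRHHPCHPGDIVSZBhR

Answer: nRHHPCHPGDIVSZBhR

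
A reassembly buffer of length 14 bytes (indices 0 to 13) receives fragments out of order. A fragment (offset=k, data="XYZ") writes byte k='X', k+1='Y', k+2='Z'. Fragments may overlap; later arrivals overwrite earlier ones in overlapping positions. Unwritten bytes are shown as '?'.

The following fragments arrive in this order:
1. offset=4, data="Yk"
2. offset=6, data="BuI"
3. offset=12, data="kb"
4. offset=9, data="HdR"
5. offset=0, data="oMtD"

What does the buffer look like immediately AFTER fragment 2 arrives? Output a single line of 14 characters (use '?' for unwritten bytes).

Answer: ????YkBuI?????

Derivation:
Fragment 1: offset=4 data="Yk" -> buffer=????Yk????????
Fragment 2: offset=6 data="BuI" -> buffer=????YkBuI?????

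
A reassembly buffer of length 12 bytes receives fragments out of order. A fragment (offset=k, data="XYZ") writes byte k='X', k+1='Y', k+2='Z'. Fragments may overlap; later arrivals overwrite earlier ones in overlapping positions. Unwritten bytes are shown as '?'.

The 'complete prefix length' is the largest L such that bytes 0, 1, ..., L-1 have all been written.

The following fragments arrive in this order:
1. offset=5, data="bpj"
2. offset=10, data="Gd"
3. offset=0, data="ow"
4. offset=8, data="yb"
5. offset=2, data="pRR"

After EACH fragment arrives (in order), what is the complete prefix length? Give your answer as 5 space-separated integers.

Answer: 0 0 2 2 12

Derivation:
Fragment 1: offset=5 data="bpj" -> buffer=?????bpj???? -> prefix_len=0
Fragment 2: offset=10 data="Gd" -> buffer=?????bpj??Gd -> prefix_len=0
Fragment 3: offset=0 data="ow" -> buffer=ow???bpj??Gd -> prefix_len=2
Fragment 4: offset=8 data="yb" -> buffer=ow???bpjybGd -> prefix_len=2
Fragment 5: offset=2 data="pRR" -> buffer=owpRRbpjybGd -> prefix_len=12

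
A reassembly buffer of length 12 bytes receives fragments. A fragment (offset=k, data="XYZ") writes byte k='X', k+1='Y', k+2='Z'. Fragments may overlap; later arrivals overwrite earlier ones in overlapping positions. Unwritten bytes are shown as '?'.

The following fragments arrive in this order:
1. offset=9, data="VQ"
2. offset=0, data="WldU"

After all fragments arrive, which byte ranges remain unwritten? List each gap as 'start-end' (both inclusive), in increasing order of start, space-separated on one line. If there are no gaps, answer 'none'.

Fragment 1: offset=9 len=2
Fragment 2: offset=0 len=4
Gaps: 4-8 11-11

Answer: 4-8 11-11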